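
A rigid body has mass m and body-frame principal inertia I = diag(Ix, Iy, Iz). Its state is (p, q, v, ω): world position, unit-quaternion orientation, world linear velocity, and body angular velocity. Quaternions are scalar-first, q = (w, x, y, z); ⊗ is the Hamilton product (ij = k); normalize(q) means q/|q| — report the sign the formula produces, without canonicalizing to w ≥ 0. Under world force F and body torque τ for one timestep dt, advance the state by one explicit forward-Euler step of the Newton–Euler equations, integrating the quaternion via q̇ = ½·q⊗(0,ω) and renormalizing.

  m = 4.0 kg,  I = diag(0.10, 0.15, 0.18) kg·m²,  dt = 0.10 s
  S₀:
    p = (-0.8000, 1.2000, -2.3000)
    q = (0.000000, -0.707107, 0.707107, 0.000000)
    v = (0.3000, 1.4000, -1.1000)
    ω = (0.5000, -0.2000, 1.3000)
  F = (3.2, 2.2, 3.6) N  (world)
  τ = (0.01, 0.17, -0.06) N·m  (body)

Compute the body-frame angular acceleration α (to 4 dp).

α = (0.1780, 1.4800, -0.3056)

gyro term ω×Iω = (-0.0078, -0.0520, -0.0050)
angular accel α = (0.1780, 1.4800, -0.3056)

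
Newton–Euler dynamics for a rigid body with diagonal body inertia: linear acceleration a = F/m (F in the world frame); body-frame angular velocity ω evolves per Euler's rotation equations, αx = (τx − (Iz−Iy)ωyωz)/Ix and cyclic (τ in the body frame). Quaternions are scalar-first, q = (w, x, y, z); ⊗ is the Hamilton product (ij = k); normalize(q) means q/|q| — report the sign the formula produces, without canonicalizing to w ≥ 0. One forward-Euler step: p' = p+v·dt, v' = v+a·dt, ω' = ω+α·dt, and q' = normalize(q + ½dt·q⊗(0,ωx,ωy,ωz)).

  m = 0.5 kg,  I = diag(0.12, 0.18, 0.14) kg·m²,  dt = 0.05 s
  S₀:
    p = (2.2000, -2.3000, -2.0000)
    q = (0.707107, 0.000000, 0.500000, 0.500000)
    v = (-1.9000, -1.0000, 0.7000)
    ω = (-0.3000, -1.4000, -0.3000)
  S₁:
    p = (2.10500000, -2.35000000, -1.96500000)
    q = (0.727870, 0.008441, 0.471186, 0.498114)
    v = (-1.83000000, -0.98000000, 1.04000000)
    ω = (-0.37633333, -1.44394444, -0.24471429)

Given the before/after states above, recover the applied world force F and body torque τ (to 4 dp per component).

velocity change Δv = (0.07000000, 0.02000000, 0.34000000)
applied force F = (0.7000, 0.2000, 3.4000)
rate change Δω = (-0.07633333, -0.04394444, 0.05528571)
I·α + gyro = (-0.2000, -0.1600, 0.1800)

F = (0.7000, 0.2000, 3.4000)
τ = (-0.2000, -0.1600, 0.1800)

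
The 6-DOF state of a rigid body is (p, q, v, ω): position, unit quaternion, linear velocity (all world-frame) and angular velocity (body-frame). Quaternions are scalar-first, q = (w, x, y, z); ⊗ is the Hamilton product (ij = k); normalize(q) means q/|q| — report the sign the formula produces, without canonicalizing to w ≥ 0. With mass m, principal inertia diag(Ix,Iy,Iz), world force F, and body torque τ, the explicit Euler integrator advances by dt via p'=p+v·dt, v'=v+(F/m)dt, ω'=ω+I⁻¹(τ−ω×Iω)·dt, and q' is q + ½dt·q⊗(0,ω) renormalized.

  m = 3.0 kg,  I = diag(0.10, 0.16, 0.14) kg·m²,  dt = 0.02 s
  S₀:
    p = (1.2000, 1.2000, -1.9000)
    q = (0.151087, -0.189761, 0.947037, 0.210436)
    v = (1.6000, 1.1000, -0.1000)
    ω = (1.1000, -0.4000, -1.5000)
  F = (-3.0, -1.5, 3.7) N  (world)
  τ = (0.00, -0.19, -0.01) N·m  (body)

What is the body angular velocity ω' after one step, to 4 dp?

ω' = (1.1024, -0.4320, -1.4977)

angular accel α = (0.1200, -1.6000, 0.1171)
new body rate ω' = (1.1024, -0.4320, -1.4977)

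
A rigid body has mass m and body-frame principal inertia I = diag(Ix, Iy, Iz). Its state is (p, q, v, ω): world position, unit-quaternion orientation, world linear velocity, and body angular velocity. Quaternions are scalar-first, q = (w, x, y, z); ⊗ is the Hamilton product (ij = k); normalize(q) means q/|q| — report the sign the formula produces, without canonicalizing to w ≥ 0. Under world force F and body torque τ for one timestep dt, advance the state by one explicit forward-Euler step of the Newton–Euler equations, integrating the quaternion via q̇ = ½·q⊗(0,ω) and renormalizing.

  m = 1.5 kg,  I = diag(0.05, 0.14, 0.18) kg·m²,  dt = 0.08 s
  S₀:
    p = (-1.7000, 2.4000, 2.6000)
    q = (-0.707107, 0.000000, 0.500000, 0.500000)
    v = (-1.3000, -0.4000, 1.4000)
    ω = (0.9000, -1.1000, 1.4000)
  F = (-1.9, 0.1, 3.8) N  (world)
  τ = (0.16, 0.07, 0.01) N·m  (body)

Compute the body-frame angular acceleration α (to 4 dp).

gyro term ω×Iω = (-0.0616, -0.1638, -0.0891)
α = I⁻¹(τ − ω×Iω) = (4.4320, 1.6700, 0.5506)

α = (4.4320, 1.6700, 0.5506)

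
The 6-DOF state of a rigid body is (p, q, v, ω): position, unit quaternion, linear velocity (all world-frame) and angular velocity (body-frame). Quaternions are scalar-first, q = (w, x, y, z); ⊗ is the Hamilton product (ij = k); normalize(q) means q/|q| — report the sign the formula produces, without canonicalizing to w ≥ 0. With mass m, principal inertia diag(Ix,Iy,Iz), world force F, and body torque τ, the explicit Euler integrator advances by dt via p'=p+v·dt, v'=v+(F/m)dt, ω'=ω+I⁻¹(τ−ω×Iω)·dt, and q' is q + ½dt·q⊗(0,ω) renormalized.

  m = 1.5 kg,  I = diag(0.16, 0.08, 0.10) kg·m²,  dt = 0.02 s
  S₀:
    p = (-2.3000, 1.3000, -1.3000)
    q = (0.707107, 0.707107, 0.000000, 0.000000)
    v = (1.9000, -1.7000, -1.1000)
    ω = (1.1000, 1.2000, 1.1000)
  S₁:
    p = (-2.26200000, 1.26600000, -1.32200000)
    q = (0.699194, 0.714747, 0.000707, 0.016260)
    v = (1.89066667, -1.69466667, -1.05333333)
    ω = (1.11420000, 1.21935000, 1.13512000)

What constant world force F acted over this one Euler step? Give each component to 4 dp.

velocity change Δv = (-0.00933333, 0.00533333, 0.04666667)
applied force F = (-0.7000, 0.4000, 3.5000)

F = (-0.7000, 0.4000, 3.5000)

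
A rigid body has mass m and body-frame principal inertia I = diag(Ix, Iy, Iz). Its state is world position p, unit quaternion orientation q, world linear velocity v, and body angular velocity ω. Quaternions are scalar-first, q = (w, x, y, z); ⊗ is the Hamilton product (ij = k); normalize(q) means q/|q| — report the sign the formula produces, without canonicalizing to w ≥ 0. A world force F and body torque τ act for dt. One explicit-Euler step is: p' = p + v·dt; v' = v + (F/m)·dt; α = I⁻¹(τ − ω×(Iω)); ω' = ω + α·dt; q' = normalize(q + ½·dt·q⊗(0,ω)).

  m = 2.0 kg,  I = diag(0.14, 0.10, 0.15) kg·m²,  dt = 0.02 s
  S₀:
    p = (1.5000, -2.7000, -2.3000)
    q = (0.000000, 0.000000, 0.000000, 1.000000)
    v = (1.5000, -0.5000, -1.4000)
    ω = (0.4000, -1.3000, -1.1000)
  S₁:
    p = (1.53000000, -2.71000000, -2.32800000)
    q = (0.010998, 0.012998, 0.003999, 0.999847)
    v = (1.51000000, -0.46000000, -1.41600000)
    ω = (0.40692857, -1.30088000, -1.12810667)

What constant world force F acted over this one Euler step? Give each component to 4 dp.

F = (1.0000, 4.0000, -1.6000)

velocity change Δv = (0.01000000, 0.04000000, -0.01600000)
m·(v₁−v₀)/dt = (1.0000, 4.0000, -1.6000)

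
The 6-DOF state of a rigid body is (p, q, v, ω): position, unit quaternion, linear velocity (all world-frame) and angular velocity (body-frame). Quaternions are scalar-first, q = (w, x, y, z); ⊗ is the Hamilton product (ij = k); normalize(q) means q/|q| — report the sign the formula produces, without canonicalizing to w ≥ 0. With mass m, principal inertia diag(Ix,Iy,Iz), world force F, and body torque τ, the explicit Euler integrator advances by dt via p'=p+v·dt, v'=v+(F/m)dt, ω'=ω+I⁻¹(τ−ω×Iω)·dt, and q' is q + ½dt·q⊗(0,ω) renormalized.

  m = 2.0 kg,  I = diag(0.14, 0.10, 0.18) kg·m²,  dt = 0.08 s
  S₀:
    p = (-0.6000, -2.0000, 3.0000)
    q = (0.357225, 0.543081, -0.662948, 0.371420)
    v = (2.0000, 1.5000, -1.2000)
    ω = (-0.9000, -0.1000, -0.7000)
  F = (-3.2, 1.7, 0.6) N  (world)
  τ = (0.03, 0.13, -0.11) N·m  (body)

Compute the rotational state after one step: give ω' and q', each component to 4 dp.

gyro term ω×Iω = (0.0056, -0.0252, -0.0036)
(τ − ω×Iω)/I = (0.1743, 1.5520, -0.5911)
ω' = ω + α·dt = (-0.8861, 0.0242, -0.7473)
2q̇ = q⊗(0,ω) = (0.6824721, 0.1797031, 0.0101562, -0.9010188)
q + ½dt·q⊗(0,ω), renormalized = (0.3841, 0.5497, -0.6618, 0.3350)

ω' = (-0.8861, 0.0242, -0.7473)
q' = (0.3841, 0.5497, -0.6618, 0.3350)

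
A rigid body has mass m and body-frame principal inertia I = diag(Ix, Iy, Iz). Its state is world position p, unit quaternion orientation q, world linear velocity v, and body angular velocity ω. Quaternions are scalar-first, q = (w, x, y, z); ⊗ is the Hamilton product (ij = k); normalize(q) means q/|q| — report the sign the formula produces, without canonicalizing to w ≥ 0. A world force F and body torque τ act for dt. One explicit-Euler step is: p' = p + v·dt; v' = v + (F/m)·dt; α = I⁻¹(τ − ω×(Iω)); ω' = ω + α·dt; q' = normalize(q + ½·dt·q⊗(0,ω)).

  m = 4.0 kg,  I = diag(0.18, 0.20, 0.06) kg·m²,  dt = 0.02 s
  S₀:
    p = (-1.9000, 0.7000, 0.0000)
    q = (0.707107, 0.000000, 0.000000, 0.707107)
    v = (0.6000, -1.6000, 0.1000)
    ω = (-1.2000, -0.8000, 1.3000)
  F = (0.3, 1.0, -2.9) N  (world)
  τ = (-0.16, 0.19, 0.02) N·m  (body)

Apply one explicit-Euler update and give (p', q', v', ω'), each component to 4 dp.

precession coupling ω×(Iω) = (0.1456, -0.1872, 0.0192)
angular accel α = (-1.6978, 1.8860, 0.0133)
ω + α·dt = (-1.2340, -0.7623, 1.3003)
2q̇ = q⊗(0,ω) = (-0.9192391, -0.2828428, -1.4142140, 0.9192391)
q + ½dt·q⊗(0,ω), renormalized = (0.6978, -0.0028, -0.0141, 0.7162)
a = (0.0750, 0.2500, -0.7250)
new position p' = (-1.8880, 0.6680, 0.0020)
v' = v + a·dt = (0.6015, -1.5950, 0.0855)

p' = (-1.8880, 0.6680, 0.0020)
q' = (0.6978, -0.0028, -0.0141, 0.7162)
v' = (0.6015, -1.5950, 0.0855)
ω' = (-1.2340, -0.7623, 1.3003)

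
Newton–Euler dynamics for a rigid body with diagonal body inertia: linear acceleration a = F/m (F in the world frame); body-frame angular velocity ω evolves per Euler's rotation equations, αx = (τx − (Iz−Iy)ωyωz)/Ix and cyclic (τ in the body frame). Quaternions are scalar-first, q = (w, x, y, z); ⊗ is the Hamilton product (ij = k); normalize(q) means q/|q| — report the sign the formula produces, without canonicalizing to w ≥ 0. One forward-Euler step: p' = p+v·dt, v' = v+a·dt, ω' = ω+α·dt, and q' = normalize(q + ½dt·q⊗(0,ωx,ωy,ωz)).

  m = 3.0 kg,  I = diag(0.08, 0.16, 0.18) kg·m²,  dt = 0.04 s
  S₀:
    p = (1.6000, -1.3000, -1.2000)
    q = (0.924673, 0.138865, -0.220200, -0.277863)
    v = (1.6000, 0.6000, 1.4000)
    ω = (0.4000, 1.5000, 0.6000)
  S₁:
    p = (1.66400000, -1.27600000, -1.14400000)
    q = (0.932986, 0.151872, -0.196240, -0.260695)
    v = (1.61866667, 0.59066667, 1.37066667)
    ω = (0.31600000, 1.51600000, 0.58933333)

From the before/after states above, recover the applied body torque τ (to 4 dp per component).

τ = (-0.1500, 0.0400, 0.0000)

ω₁ − ω₀ = (-0.08400000, 0.01600000, -0.01066667)
τ = I·(Δω/dt) + ω₀×(Iω₀) = (-0.1500, 0.0400, 0.0000)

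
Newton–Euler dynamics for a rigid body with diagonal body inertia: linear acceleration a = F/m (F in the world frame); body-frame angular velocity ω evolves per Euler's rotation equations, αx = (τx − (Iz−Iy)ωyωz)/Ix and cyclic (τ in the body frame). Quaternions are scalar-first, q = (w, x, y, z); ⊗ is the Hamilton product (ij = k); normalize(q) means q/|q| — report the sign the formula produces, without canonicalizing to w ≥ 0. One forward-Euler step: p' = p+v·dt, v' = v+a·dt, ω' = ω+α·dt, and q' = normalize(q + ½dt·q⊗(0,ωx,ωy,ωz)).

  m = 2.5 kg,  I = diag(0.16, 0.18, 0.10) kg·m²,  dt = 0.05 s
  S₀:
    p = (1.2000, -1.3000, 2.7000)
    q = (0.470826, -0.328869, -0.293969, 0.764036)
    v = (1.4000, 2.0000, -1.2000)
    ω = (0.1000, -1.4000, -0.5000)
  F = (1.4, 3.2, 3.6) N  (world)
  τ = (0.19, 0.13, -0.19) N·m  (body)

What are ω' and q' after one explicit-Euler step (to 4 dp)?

ω' = (0.1769, -1.3631, -0.5936)
q' = (0.4706, -0.2971, -0.3124, 0.7699)

(τ − ω×Iω)/I = (1.5375, 0.7389, -1.8720)
new body rate ω' = (0.1769, -1.3631, -0.5936)
q⊗(0,ω) = (0.0033483, 1.2637175, -0.7471873, 0.2544005)
q + ½dt·q⊗(0,ω), renormalized = (0.4706, -0.2971, -0.3124, 0.7699)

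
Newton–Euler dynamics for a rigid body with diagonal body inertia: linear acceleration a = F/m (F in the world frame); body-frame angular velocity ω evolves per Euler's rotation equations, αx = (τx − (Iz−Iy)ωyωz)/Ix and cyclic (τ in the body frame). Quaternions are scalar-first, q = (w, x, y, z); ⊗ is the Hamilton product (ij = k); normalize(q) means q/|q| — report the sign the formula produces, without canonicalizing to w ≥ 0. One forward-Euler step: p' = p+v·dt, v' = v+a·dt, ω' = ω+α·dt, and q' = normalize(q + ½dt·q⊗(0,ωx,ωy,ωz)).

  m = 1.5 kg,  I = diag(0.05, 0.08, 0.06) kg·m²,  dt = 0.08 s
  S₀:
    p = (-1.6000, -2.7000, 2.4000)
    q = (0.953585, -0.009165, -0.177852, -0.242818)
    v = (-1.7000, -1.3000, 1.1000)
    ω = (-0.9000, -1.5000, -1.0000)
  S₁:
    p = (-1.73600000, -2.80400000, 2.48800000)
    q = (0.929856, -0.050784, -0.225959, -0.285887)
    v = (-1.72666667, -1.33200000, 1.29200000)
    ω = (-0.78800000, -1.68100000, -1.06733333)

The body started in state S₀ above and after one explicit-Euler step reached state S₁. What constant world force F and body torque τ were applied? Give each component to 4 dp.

v₁ − v₀ = (-0.02666667, -0.03200000, 0.19200000)
m·(v₁−v₀)/dt = (-0.5000, -0.6000, 3.6000)
Δω = ω₁−ω₀ = (0.11200000, -0.18100000, -0.06733333)
gyro term ω₀×Iω₀ = (-0.0300, -0.0090, 0.0405)
τ = I·(Δω/dt) + ω₀×(Iω₀) = (0.0400, -0.1900, -0.0100)

F = (-0.5000, -0.6000, 3.6000)
τ = (0.0400, -0.1900, -0.0100)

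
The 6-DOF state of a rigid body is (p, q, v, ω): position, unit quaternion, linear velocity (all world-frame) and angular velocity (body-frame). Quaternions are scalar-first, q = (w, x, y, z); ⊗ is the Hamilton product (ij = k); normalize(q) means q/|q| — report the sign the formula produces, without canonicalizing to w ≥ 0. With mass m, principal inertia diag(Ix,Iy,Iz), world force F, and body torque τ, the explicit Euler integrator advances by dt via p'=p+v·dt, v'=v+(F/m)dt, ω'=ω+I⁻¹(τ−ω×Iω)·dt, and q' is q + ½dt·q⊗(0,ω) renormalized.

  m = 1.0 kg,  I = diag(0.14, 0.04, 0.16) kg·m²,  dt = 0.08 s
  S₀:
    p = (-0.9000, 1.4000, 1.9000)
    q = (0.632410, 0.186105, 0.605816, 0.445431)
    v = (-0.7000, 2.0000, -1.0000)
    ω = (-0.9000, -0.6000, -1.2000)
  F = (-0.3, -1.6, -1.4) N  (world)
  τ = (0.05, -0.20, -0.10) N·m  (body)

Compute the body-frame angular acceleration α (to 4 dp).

ω×(Iω) gyroscopic = (0.0864, -0.0216, -0.0540)
(τ − ω×Iω)/I = (-0.2600, -4.4600, -0.2875)

α = (-0.2600, -4.4600, -0.2875)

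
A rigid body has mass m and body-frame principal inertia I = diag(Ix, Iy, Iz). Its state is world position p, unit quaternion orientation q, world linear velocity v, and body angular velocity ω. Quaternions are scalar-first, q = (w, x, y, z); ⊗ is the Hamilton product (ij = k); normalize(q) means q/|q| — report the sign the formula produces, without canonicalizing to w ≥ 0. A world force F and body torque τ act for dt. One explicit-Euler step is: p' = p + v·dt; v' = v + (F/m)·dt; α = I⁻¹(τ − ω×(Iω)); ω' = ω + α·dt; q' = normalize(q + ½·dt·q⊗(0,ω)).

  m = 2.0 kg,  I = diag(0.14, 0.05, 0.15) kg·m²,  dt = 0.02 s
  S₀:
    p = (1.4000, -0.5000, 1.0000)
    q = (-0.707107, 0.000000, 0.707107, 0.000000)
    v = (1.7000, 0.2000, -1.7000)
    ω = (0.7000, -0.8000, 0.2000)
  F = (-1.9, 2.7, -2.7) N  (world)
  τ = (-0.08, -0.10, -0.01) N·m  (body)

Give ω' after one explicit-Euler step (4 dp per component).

ω' = (0.6909, -0.8394, 0.1919)

ω×(Iω) gyroscopic = (-0.0160, -0.0014, 0.0504)
α = I⁻¹(τ − ω×Iω) = (-0.4571, -1.9720, -0.4027)
ω' = ω + α·dt = (0.6909, -0.8394, 0.1919)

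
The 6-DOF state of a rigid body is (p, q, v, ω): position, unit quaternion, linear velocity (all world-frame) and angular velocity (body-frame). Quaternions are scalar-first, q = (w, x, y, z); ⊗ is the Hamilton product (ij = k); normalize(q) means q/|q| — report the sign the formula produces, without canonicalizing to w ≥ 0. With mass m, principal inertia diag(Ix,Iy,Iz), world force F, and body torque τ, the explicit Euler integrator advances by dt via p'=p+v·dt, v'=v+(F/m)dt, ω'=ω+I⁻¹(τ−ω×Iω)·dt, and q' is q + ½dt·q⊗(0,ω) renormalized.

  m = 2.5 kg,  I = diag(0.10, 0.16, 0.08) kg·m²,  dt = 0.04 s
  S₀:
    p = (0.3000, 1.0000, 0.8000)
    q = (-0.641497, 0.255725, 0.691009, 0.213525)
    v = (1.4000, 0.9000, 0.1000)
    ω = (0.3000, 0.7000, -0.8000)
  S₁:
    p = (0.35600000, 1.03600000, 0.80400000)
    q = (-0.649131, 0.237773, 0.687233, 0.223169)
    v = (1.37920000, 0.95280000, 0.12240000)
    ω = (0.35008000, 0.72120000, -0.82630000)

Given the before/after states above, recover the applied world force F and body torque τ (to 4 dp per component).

ω₁ − ω₀ = (0.05008000, 0.02120000, -0.02630000)
precession coupling = (0.0448, -0.0048, 0.0126)
τ = I·(Δω/dt) + ω₀×(Iω₀) = (0.1700, 0.0800, -0.0400)
velocity change Δv = (-0.02080000, 0.05280000, 0.02240000)
F = m·Δv/dt = (-1.3000, 3.3000, 1.4000)

F = (-1.3000, 3.3000, 1.4000)
τ = (0.1700, 0.0800, -0.0400)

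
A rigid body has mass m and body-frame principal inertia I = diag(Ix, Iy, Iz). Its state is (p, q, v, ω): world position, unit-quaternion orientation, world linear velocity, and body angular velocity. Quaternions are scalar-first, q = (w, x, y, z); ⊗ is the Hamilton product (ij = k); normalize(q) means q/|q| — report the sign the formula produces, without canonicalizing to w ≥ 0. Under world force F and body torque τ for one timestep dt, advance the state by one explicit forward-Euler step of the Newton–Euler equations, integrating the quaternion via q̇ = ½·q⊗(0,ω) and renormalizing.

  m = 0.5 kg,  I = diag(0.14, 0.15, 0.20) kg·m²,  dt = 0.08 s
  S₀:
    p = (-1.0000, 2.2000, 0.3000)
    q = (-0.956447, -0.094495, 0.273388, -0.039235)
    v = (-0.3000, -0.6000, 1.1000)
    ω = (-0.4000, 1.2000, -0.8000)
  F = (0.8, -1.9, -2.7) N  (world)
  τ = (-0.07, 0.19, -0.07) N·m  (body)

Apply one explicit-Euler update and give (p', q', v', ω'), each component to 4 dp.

α = I⁻¹(τ − ω×Iω) = (-0.1571, 1.3947, -0.3260)
ω' = ω + α·dt = (-0.4126, 1.3116, -0.8261)
2q̇ = q⊗(0,ω) = (-0.3972516, 0.2109504, -1.2076384, 0.7611188)
q' = normalize(q + ½dt·q⊗(0,ω)) = (-0.9706, -0.0859, 0.2247, -0.0088)
a = F/m = (1.6000, -3.8000, -5.4000)
p + v·dt = (-1.0240, 2.1520, 0.3880)
v' = v + a·dt = (-0.1720, -0.9040, 0.6680)

p' = (-1.0240, 2.1520, 0.3880)
q' = (-0.9706, -0.0859, 0.2247, -0.0088)
v' = (-0.1720, -0.9040, 0.6680)
ω' = (-0.4126, 1.3116, -0.8261)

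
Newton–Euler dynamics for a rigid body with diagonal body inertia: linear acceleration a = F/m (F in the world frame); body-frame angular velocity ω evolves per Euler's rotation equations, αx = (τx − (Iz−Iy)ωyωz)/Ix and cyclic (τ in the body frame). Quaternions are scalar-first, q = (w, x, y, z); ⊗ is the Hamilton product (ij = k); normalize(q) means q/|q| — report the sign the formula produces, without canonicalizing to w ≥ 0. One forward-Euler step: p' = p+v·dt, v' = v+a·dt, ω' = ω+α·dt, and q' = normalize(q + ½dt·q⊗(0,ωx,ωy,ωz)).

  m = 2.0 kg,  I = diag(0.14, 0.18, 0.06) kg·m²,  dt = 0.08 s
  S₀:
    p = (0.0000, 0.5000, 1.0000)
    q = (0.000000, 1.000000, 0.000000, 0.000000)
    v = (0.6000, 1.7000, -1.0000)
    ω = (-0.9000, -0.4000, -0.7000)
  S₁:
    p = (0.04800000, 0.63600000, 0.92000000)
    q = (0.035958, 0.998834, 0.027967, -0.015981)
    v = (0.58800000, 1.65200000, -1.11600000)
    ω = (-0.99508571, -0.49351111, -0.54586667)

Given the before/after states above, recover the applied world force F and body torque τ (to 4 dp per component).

F = (-0.3000, -1.2000, -2.9000)
τ = (-0.2000, -0.1600, 0.1300)

rate change Δω = (-0.09508571, -0.09351111, 0.15413333)
applied torque τ = (-0.2000, -0.1600, 0.1300)
velocity change Δv = (-0.01200000, -0.04800000, -0.11600000)
m·(v₁−v₀)/dt = (-0.3000, -1.2000, -2.9000)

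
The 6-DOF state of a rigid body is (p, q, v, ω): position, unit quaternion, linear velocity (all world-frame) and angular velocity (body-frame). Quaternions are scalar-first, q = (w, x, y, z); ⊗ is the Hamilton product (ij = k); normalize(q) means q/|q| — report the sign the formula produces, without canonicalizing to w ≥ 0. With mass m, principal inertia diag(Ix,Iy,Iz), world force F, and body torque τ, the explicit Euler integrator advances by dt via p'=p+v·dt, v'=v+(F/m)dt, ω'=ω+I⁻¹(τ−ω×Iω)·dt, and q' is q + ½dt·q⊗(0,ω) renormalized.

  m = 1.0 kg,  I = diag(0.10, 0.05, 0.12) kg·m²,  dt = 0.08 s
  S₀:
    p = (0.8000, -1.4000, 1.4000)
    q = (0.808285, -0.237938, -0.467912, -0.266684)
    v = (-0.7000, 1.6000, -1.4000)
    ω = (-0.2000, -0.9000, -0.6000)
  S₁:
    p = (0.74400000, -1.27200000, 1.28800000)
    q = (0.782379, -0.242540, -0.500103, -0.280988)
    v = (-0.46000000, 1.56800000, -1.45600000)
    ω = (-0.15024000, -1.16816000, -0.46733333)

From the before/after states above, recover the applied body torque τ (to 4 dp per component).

τ = (0.1000, -0.1700, 0.1900)

ω₁ − ω₀ = (0.04976000, -0.26816000, 0.13266667)
precession coupling = (0.0378, -0.0024, -0.0090)
I·α + gyro = (0.1000, -0.1700, 0.1900)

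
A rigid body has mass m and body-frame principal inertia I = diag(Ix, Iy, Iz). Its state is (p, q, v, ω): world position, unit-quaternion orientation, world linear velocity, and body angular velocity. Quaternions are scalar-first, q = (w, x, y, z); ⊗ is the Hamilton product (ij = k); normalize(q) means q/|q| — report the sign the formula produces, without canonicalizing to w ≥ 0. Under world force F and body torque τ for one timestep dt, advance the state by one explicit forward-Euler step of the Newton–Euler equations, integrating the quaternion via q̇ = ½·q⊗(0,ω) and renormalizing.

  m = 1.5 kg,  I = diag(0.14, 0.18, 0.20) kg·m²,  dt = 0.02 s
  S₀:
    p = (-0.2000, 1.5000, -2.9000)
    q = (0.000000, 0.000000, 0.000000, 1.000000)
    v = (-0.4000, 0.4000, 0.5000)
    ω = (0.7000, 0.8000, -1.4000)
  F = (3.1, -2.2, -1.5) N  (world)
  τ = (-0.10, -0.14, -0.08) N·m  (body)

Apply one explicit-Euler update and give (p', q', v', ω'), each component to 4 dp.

p' = (-0.2080, 1.5080, -2.8900)
q' = (0.0140, -0.0080, 0.0070, 0.9998)
v' = (-0.3587, 0.3707, 0.4800)
ω' = (0.6889, 0.7779, -1.4102)

ω×(Iω) gyroscopic = (-0.0224, 0.0588, 0.0224)
(τ − ω×Iω)/I = (-0.5543, -1.1044, -0.5120)
new body rate ω' = (0.6889, 0.7779, -1.4102)
q⊗(0,ω) = (1.4000000, -0.8000000, 0.7000000, 0.0000000)
q + ½dt·q⊗(0,ω), renormalized = (0.0140, -0.0080, 0.0070, 0.9998)
linear accel F/m = (2.0667, -1.4667, -1.0000)
new position p' = (-0.2080, 1.5080, -2.8900)
v + (F/m)dt = (-0.3587, 0.3707, 0.4800)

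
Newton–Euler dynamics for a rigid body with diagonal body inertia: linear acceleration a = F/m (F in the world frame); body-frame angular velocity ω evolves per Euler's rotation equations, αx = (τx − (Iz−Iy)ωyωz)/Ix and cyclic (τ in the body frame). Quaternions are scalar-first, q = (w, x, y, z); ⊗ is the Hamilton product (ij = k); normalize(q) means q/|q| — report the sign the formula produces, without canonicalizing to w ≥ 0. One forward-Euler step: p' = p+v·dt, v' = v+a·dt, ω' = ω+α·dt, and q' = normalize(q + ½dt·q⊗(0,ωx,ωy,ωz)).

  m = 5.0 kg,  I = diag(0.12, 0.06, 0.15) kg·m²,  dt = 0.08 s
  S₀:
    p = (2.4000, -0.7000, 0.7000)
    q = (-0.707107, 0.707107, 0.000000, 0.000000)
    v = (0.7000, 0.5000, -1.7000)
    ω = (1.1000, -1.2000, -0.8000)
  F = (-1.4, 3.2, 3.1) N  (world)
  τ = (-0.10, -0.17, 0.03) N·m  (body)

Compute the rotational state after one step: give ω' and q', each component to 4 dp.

ω' = (0.9757, -1.4619, -0.8262)
q' = (-0.7363, 0.6742, 0.0564, -0.0113)

ω×(Iω) gyroscopic = (0.0864, 0.0264, 0.0792)
(τ − ω×Iω)/I = (-1.5533, -3.2733, -0.3280)
ω + α·dt = (0.9757, -1.4619, -0.8262)
2q̇ = q⊗(0,ω) = (-0.7778177, -0.7778177, 1.4142140, -0.2828428)
q + ½dt·q⊗(0,ω), renormalized = (-0.7363, 0.6742, 0.0564, -0.0113)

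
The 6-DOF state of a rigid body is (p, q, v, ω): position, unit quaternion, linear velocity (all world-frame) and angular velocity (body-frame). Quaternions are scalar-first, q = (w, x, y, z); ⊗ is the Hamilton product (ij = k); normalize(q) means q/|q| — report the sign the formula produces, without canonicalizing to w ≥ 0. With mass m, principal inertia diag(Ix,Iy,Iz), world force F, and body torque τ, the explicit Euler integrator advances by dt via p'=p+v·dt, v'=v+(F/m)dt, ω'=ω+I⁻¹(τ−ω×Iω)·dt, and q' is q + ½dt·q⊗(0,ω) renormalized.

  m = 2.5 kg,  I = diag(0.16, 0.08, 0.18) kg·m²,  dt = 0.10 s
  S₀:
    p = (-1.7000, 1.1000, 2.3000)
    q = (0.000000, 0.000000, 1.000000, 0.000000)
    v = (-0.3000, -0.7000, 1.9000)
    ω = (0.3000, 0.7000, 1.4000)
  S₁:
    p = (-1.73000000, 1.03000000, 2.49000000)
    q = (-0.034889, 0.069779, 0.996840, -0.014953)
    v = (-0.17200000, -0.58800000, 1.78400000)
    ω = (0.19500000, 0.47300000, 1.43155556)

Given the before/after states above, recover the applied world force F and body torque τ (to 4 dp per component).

rate change Δω = (-0.10500000, -0.22700000, 0.03155556)
ω₀×(Iω₀) = (0.0980, -0.0084, -0.0168)
τ = I·(Δω/dt) + ω₀×(Iω₀) = (-0.0700, -0.1900, 0.0400)
velocity change Δv = (0.12800000, 0.11200000, -0.11600000)
F = m·Δv/dt = (3.2000, 2.8000, -2.9000)

F = (3.2000, 2.8000, -2.9000)
τ = (-0.0700, -0.1900, 0.0400)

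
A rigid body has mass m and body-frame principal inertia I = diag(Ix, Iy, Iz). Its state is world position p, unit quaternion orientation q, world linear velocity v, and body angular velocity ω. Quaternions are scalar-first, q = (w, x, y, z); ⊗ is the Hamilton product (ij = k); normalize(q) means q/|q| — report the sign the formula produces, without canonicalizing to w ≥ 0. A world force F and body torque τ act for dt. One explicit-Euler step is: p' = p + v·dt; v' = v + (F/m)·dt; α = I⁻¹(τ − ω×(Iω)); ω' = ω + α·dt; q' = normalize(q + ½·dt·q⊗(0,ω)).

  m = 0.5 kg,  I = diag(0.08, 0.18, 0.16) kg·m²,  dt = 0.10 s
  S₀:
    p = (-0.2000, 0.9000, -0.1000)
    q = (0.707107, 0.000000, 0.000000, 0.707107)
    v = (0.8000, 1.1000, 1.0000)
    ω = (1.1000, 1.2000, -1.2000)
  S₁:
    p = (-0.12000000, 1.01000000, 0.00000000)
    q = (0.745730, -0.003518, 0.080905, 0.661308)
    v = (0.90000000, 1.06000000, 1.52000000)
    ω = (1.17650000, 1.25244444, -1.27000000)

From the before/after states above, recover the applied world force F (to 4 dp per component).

F = (0.5000, -0.2000, 2.6000)

Δv = v₁−v₀ = (0.10000000, -0.04000000, 0.52000000)
m·(v₁−v₀)/dt = (0.5000, -0.2000, 2.6000)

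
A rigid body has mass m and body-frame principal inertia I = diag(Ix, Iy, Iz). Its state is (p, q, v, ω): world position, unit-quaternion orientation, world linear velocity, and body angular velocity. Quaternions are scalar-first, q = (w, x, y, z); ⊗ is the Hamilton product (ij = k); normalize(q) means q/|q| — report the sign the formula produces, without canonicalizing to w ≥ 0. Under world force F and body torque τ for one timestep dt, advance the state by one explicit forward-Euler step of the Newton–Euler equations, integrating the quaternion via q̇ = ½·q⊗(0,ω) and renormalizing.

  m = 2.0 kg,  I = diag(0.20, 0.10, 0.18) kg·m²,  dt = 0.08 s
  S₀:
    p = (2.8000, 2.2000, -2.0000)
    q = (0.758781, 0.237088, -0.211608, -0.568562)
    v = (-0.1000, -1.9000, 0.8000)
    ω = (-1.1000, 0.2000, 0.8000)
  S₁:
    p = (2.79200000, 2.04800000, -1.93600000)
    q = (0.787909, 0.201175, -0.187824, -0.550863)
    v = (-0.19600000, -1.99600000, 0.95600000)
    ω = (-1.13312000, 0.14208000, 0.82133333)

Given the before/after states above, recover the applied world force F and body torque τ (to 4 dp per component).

F = (-2.4000, -2.4000, 3.9000)
τ = (-0.0700, -0.0900, 0.0700)

Δv = v₁−v₀ = (-0.09600000, -0.09600000, 0.15600000)
F = m·Δv/dt = (-2.4000, -2.4000, 3.9000)
Δω = ω₁−ω₀ = (-0.03312000, -0.05792000, 0.02133333)
gyro term ω₀×Iω₀ = (0.0128, -0.0176, 0.0220)
I·α + gyro = (-0.0700, -0.0900, 0.0700)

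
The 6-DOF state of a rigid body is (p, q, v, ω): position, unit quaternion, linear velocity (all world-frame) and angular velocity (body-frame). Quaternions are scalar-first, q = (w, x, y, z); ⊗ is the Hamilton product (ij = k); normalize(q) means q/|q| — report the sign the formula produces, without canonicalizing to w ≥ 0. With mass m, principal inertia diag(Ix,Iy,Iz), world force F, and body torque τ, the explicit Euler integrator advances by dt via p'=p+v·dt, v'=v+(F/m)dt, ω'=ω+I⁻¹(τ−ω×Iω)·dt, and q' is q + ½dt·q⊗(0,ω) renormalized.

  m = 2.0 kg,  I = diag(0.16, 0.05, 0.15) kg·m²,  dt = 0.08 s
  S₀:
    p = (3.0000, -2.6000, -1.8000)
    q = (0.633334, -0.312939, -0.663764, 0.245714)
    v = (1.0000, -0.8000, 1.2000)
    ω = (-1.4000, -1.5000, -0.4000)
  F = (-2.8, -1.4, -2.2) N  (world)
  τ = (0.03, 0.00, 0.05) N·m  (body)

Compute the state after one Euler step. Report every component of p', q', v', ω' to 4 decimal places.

p' = (3.0800, -2.6640, -1.7040)
q' = (0.5779, -0.3219, -0.7180, 0.2164)
v' = (0.8880, -0.8560, 1.1120)
ω' = (-1.4150, -1.5090, -0.2501)

α = I⁻¹(τ − ω×Iω) = (-0.1875, -0.1120, 1.8733)
new body rate ω' = (-1.4150, -1.5090, -0.2501)
2q̇ = q⊗(0,ω) = (-1.3354750, -0.2525910, -1.4191762, -0.7131947)
updated quaternion q' = (0.5779, -0.3219, -0.7180, 0.2164)
p + v·dt = (3.0800, -2.6640, -1.7040)
new velocity v' = (0.8880, -0.8560, 1.1120)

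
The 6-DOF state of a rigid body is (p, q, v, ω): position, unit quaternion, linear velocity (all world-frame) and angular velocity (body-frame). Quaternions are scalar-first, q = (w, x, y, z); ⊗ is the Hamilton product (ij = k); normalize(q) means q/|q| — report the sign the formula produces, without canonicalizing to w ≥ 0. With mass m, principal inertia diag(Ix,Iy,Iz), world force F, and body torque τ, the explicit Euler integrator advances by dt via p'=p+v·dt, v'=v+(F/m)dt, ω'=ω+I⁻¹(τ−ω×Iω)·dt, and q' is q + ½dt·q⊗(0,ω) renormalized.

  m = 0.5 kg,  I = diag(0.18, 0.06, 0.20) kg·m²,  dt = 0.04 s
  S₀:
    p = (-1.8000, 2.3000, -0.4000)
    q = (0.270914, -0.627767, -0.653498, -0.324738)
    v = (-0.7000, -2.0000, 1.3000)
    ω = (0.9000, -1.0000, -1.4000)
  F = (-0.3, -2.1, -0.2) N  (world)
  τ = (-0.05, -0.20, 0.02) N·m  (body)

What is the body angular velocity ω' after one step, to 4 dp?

ω' = (0.8453, -1.1501, -1.4176)

α = I⁻¹(τ − ω×Iω) = (-1.3667, -3.7533, -0.4400)
ω' = ω + α·dt = (0.8453, -1.1501, -1.4176)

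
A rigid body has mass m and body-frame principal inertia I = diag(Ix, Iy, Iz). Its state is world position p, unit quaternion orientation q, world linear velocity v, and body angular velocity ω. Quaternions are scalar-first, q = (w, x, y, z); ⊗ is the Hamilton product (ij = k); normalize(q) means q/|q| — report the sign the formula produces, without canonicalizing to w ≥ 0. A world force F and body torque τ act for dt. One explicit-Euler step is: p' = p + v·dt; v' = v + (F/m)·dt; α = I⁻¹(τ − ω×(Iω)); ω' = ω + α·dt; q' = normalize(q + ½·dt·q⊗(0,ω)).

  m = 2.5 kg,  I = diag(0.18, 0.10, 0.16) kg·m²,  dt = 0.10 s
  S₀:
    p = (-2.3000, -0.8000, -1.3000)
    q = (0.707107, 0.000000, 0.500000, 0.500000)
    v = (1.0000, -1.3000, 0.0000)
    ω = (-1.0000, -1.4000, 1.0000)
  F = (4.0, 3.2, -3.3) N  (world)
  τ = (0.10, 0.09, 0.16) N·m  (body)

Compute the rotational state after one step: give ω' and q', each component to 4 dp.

precession coupling ω×(Iω) = (-0.0840, -0.0200, -0.1120)
angular accel α = (1.0222, 1.1000, 1.7000)
ω' = ω + α·dt = (-0.8978, -1.2900, 1.1700)
Hamilton product q⊗(0,ω) = (0.2000000, 0.4928930, -1.4899498, 1.2071070)
q' = normalize(q + ½dt·q⊗(0,ω)) = (0.7136, 0.0245, 0.4234, 0.5576)

ω' = (-0.8978, -1.2900, 1.1700)
q' = (0.7136, 0.0245, 0.4234, 0.5576)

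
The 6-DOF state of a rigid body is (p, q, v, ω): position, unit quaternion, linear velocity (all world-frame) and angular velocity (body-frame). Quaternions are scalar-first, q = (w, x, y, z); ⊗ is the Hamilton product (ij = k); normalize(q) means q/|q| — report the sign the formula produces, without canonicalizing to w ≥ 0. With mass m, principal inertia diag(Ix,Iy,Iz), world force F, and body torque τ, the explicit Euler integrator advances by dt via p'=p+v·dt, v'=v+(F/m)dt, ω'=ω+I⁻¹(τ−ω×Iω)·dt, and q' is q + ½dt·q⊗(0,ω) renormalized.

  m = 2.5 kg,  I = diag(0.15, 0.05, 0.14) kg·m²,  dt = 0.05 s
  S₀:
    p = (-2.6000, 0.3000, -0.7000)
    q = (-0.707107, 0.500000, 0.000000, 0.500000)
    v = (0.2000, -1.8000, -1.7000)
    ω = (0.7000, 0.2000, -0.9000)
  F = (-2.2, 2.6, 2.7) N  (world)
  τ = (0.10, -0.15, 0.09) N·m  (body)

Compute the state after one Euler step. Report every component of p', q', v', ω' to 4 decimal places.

angular accel α = (0.7747, -2.8740, 0.7429)
ω + α·dt = (0.7387, 0.0563, -0.8629)
2q̇ = q⊗(0,ω) = (0.1000000, -0.5949749, 0.6585786, 0.7363963)
updated quaternion q' = (-0.7043, 0.4849, 0.0165, 0.5182)
a = F/m = (-0.8800, 1.0400, 1.0800)
new position p' = (-2.5900, 0.2100, -0.7850)
v' = v + a·dt = (0.1560, -1.7480, -1.6460)

p' = (-2.5900, 0.2100, -0.7850)
q' = (-0.7043, 0.4849, 0.0165, 0.5182)
v' = (0.1560, -1.7480, -1.6460)
ω' = (0.7387, 0.0563, -0.8629)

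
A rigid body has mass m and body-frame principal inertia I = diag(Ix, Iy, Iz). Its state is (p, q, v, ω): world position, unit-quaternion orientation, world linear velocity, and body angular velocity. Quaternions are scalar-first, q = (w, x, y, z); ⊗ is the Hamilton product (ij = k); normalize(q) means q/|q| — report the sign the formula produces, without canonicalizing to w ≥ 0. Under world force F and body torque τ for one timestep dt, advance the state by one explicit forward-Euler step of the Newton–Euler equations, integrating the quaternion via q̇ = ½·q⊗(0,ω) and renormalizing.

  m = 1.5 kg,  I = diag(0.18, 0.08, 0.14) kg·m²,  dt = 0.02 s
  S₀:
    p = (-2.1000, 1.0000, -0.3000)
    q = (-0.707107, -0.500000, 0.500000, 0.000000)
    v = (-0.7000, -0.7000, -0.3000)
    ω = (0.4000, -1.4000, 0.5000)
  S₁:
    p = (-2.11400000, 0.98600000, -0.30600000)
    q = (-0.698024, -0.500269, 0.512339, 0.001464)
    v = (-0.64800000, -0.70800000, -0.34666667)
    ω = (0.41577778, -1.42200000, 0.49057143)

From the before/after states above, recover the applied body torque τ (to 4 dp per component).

ω₁ − ω₀ = (0.01577778, -0.02200000, -0.00942857)
gyro term ω₀×Iω₀ = (-0.0420, 0.0080, 0.0560)
applied torque τ = (0.1000, -0.0800, -0.0100)

τ = (0.1000, -0.0800, -0.0100)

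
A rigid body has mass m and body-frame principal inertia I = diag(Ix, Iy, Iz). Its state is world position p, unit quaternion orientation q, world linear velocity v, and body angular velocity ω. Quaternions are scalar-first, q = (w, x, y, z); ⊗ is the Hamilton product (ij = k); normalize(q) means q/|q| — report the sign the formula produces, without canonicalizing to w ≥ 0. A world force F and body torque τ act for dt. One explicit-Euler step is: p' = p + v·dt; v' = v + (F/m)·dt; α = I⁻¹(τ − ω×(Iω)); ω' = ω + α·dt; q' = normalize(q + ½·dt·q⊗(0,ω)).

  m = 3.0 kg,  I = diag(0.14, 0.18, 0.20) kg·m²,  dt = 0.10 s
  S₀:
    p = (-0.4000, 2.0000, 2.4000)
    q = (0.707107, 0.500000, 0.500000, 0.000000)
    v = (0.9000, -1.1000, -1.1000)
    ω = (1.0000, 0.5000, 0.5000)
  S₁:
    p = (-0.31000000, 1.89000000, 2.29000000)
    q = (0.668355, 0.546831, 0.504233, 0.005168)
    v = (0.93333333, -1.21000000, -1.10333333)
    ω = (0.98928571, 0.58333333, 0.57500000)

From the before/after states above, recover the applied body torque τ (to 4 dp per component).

τ = (-0.0100, 0.1200, 0.1700)

ω₁ − ω₀ = (-0.01071429, 0.08333333, 0.07500000)
gyro term ω₀×Iω₀ = (0.0050, -0.0300, 0.0200)
I·α + gyro = (-0.0100, 0.1200, 0.1700)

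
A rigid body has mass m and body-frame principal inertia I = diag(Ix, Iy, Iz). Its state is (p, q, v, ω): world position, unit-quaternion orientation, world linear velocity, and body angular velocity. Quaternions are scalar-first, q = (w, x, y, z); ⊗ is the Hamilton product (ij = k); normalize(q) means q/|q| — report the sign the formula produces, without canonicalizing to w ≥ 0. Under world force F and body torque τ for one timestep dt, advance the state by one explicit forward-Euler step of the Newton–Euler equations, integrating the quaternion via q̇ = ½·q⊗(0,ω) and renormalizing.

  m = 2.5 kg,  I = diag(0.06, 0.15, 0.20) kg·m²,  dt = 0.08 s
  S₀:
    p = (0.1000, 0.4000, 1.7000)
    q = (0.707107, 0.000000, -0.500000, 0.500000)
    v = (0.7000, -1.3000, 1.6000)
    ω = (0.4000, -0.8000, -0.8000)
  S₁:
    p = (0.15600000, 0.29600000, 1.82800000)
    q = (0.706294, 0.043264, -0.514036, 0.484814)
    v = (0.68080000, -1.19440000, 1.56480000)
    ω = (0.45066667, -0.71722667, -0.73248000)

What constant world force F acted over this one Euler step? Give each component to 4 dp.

F = (-0.6000, 3.3000, -1.1000)

velocity change Δv = (-0.01920000, 0.10560000, -0.03520000)
m·(v₁−v₀)/dt = (-0.6000, 3.3000, -1.1000)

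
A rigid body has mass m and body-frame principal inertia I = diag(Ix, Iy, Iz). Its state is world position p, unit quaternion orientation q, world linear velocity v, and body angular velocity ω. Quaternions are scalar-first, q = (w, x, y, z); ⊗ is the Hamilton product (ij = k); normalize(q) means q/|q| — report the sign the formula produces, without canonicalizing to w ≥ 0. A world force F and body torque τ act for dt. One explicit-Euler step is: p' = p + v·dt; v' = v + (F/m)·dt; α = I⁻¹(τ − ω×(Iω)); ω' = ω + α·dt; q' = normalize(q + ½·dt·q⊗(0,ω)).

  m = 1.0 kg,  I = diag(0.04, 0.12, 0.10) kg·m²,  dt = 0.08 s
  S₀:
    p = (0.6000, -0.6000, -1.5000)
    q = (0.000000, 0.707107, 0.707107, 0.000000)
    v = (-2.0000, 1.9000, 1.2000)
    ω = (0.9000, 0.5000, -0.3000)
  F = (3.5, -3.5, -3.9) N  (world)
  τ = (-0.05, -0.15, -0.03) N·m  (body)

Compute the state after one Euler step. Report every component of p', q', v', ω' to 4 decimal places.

p' = (0.4400, -0.4480, -1.4040)
q' = (-0.0396, 0.6980, 0.7149, -0.0113)
v' = (-1.7200, 1.6200, 0.8880)
ω' = (0.7940, 0.3892, -0.3528)

linear accel F/m = (3.5000, -3.5000, -3.9000)
new position p' = (0.4400, -0.4480, -1.4040)
new velocity v' = (-1.7200, 1.6200, 0.8880)
precession coupling ω×(Iω) = (0.0030, 0.0162, 0.0360)
α = I⁻¹(τ − ω×Iω) = (-1.3250, -1.3850, -0.6600)
new body rate ω' = (0.7940, 0.3892, -0.3528)
Hamilton product q⊗(0,ω) = (-0.9899498, -0.2121321, 0.2121321, -0.2828428)
q' = normalize(q + ½dt·q⊗(0,ω)) = (-0.0396, 0.6980, 0.7149, -0.0113)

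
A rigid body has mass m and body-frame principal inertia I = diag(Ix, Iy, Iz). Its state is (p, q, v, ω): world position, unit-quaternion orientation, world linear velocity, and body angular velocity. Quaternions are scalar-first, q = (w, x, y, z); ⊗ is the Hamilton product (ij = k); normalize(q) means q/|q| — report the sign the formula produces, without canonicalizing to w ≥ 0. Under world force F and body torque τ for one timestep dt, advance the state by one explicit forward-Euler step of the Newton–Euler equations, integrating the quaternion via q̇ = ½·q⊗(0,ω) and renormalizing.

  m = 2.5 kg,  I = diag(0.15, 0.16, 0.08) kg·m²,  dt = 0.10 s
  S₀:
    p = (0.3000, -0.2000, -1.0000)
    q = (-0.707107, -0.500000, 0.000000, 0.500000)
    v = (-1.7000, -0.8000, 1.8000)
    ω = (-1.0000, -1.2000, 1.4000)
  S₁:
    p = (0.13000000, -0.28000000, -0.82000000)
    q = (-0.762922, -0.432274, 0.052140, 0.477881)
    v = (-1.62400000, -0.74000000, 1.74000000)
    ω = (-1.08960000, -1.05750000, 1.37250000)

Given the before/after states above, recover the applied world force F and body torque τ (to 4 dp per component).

F = (1.9000, 1.5000, -1.5000)
τ = (0.0000, 0.1300, -0.0100)

rate change Δω = (-0.08960000, 0.14250000, -0.02750000)
ω₀×(Iω₀) = (0.1344, -0.0980, 0.0120)
I·α + gyro = (0.0000, 0.1300, -0.0100)
velocity change Δv = (0.07600000, 0.06000000, -0.06000000)
m·(v₁−v₀)/dt = (1.9000, 1.5000, -1.5000)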